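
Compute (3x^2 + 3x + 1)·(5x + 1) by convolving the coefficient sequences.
Ascending coefficients: a = [1, 3, 3], b = [1, 5]. c[0] = 1×1 = 1; c[1] = 1×5 + 3×1 = 8; c[2] = 3×5 + 3×1 = 18; c[3] = 3×5 = 15. Result coefficients: [1, 8, 18, 15] → 15x^3 + 18x^2 + 8x + 1

15x^3 + 18x^2 + 8x + 1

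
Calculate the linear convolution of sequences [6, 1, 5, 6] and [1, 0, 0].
y[0] = 6×1 = 6; y[1] = 6×0 + 1×1 = 1; y[2] = 6×0 + 1×0 + 5×1 = 5; y[3] = 1×0 + 5×0 + 6×1 = 6; y[4] = 5×0 + 6×0 = 0; y[5] = 6×0 = 0

[6, 1, 5, 6, 0, 0]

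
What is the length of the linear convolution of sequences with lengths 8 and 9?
Linear/full convolution length: m + n - 1 = 8 + 9 - 1 = 16

16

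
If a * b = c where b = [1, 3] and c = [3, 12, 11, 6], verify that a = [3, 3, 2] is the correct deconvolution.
Forward-compute [3, 3, 2] * [1, 3]: c[0] = 3×1 = 3; c[1] = 3×3 + 3×1 = 12; c[2] = 3×3 + 2×1 = 11; c[3] = 2×3 = 6 → [3, 12, 11, 6]. Matches given c = [3, 12, 11, 6], so verified.

Verified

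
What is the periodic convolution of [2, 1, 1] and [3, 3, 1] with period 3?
Use y[k] = Σ_j s[j]·t[(k-j) mod 3]. y[0] = 2×3 + 1×1 + 1×3 = 10; y[1] = 2×3 + 1×3 + 1×1 = 10; y[2] = 2×1 + 1×3 + 1×3 = 8. Result: [10, 10, 8]

[10, 10, 8]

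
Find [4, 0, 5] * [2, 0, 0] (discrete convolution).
y[0] = 4×2 = 8; y[1] = 4×0 + 0×2 = 0; y[2] = 4×0 + 0×0 + 5×2 = 10; y[3] = 0×0 + 5×0 = 0; y[4] = 5×0 = 0

[8, 0, 10, 0, 0]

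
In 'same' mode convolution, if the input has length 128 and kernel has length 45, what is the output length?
'Same' mode returns an output with the same length as the input: 128

128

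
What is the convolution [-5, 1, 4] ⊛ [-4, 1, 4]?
y[0] = -5×-4 = 20; y[1] = -5×1 + 1×-4 = -9; y[2] = -5×4 + 1×1 + 4×-4 = -35; y[3] = 1×4 + 4×1 = 8; y[4] = 4×4 = 16

[20, -9, -35, 8, 16]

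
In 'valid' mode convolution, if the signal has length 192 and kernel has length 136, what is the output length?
'Valid' mode counts only positions where the kernel fully overlaps the signal: m - n + 1 = 192 - 136 + 1 = 57

57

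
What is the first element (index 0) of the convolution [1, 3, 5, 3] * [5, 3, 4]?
Use y[k] = Σ_i a[i]·b[k-i] at k=0. y[0] = 1×5 = 5

5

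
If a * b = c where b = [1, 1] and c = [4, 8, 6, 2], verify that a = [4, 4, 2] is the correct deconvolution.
Forward-compute [4, 4, 2] * [1, 1]: c[0] = 4×1 = 4; c[1] = 4×1 + 4×1 = 8; c[2] = 4×1 + 2×1 = 6; c[3] = 2×1 = 2 → [4, 8, 6, 2]. Matches given c = [4, 8, 6, 2], so verified.

Verified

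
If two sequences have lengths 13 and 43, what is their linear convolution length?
Linear/full convolution length: m + n - 1 = 13 + 43 - 1 = 55

55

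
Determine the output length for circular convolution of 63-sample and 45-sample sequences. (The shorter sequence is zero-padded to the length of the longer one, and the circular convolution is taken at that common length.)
Circular convolution (zero-padding the shorter input) has length max(m, n) = max(63, 45) = 63

63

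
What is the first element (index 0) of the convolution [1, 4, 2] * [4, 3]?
Use y[k] = Σ_i a[i]·b[k-i] at k=0. y[0] = 1×4 = 4

4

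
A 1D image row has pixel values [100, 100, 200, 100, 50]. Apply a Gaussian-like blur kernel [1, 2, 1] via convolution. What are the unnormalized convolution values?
Convolve image row [100, 100, 200, 100, 50] with kernel [1, 2, 1]: y[0] = 100×1 = 100; y[1] = 100×2 + 100×1 = 300; y[2] = 100×1 + 100×2 + 200×1 = 500; y[3] = 100×1 + 200×2 + 100×1 = 600; y[4] = 200×1 + 100×2 + 50×1 = 450; y[5] = 100×1 + 50×2 = 200; y[6] = 50×1 = 50 → [100, 300, 500, 600, 450, 200, 50]. Normalization factor = sum(kernel) = 4.

[100, 300, 500, 600, 450, 200, 50]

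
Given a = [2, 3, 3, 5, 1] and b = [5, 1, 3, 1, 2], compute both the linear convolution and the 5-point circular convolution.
Linear: y_lin[0] = 2×5 = 10; y_lin[1] = 2×1 + 3×5 = 17; y_lin[2] = 2×3 + 3×1 + 3×5 = 24; y_lin[3] = 2×1 + 3×3 + 3×1 + 5×5 = 39; y_lin[4] = 2×2 + 3×1 + 3×3 + 5×1 + 1×5 = 26; y_lin[5] = 3×2 + 3×1 + 5×3 + 1×1 = 25; y_lin[6] = 3×2 + 5×1 + 1×3 = 14; y_lin[7] = 5×2 + 1×1 = 11; y_lin[8] = 1×2 = 2 → [10, 17, 24, 39, 26, 25, 14, 11, 2]. Circular (length 5): y[0] = 2×5 + 3×2 + 3×1 + 5×3 + 1×1 = 35; y[1] = 2×1 + 3×5 + 3×2 + 5×1 + 1×3 = 31; y[2] = 2×3 + 3×1 + 3×5 + 5×2 + 1×1 = 35; y[3] = 2×1 + 3×3 + 3×1 + 5×5 + 1×2 = 41; y[4] = 2×2 + 3×1 + 3×3 + 5×1 + 1×5 = 26 → [35, 31, 35, 41, 26]

Linear: [10, 17, 24, 39, 26, 25, 14, 11, 2], Circular: [35, 31, 35, 41, 26]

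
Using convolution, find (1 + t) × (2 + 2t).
Ascending coefficients: a = [1, 1], b = [2, 2]. c[0] = 1×2 = 2; c[1] = 1×2 + 1×2 = 4; c[2] = 1×2 = 2. Result coefficients: [2, 4, 2] → 2 + 4t + 2t^2

2 + 4t + 2t^2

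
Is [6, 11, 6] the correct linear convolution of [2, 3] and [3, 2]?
Recompute linear convolution of [2, 3] and [3, 2]: y[0] = 2×3 = 6; y[1] = 2×2 + 3×3 = 13; y[2] = 3×2 = 6 → [6, 13, 6]. Compare to given [6, 11, 6]: they differ at index 1: given 11, correct 13, so answer: No

No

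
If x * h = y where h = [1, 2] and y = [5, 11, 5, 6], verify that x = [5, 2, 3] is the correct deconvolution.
Forward-compute [5, 2, 3] * [1, 2]: y[0] = 5×1 = 5; y[1] = 5×2 + 2×1 = 12; y[2] = 2×2 + 3×1 = 7; y[3] = 3×2 = 6 → [5, 12, 7, 6]. Does not match given y = [5, 11, 5, 6].

Not verified. [5, 2, 3] * [1, 2] = [5, 12, 7, 6], which differs from [5, 11, 5, 6] at index 1.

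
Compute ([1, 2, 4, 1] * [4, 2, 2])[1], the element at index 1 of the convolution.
Use y[k] = Σ_i a[i]·b[k-i] at k=1. y[1] = 1×2 + 2×4 = 10

10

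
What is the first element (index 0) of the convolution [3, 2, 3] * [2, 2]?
Use y[k] = Σ_i a[i]·b[k-i] at k=0. y[0] = 3×2 = 6

6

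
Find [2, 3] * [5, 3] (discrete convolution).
y[0] = 2×5 = 10; y[1] = 2×3 + 3×5 = 21; y[2] = 3×3 = 9

[10, 21, 9]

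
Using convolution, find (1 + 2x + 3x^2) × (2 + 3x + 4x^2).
Ascending coefficients: a = [1, 2, 3], b = [2, 3, 4]. c[0] = 1×2 = 2; c[1] = 1×3 + 2×2 = 7; c[2] = 1×4 + 2×3 + 3×2 = 16; c[3] = 2×4 + 3×3 = 17; c[4] = 3×4 = 12. Result coefficients: [2, 7, 16, 17, 12] → 2 + 7x + 16x^2 + 17x^3 + 12x^4

2 + 7x + 16x^2 + 17x^3 + 12x^4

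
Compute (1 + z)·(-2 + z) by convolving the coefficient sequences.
Ascending coefficients: a = [1, 1], b = [-2, 1]. c[0] = 1×-2 = -2; c[1] = 1×1 + 1×-2 = -1; c[2] = 1×1 = 1. Result coefficients: [-2, -1, 1] → -2 - z + z^2

-2 - z + z^2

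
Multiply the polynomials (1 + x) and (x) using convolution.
Ascending coefficients: a = [1, 1], b = [0, 1]. c[0] = 1×0 = 0; c[1] = 1×1 + 1×0 = 1; c[2] = 1×1 = 1. Result coefficients: [0, 1, 1] → x + x^2

x + x^2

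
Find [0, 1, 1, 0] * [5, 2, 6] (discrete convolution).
y[0] = 0×5 = 0; y[1] = 0×2 + 1×5 = 5; y[2] = 0×6 + 1×2 + 1×5 = 7; y[3] = 1×6 + 1×2 + 0×5 = 8; y[4] = 1×6 + 0×2 = 6; y[5] = 0×6 = 0

[0, 5, 7, 8, 6, 0]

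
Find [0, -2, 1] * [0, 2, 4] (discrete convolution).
y[0] = 0×0 = 0; y[1] = 0×2 + -2×0 = 0; y[2] = 0×4 + -2×2 + 1×0 = -4; y[3] = -2×4 + 1×2 = -6; y[4] = 1×4 = 4

[0, 0, -4, -6, 4]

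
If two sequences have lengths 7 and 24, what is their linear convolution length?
Linear/full convolution length: m + n - 1 = 7 + 24 - 1 = 30

30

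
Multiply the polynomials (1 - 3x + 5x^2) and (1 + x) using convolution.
Ascending coefficients: a = [1, -3, 5], b = [1, 1]. c[0] = 1×1 = 1; c[1] = 1×1 + -3×1 = -2; c[2] = -3×1 + 5×1 = 2; c[3] = 5×1 = 5. Result coefficients: [1, -2, 2, 5] → 1 - 2x + 2x^2 + 5x^3

1 - 2x + 2x^2 + 5x^3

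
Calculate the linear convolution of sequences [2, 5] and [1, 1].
y[0] = 2×1 = 2; y[1] = 2×1 + 5×1 = 7; y[2] = 5×1 = 5

[2, 7, 5]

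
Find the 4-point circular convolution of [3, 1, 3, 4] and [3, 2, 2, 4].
Use y[k] = Σ_j s[j]·t[(k-j) mod 4]. y[0] = 3×3 + 1×4 + 3×2 + 4×2 = 27; y[1] = 3×2 + 1×3 + 3×4 + 4×2 = 29; y[2] = 3×2 + 1×2 + 3×3 + 4×4 = 33; y[3] = 3×4 + 1×2 + 3×2 + 4×3 = 32. Result: [27, 29, 33, 32]

[27, 29, 33, 32]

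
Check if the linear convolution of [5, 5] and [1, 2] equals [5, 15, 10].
Recompute linear convolution of [5, 5] and [1, 2]: y[0] = 5×1 = 5; y[1] = 5×2 + 5×1 = 15; y[2] = 5×2 = 10 → [5, 15, 10]. Given [5, 15, 10] matches, so answer: Yes

Yes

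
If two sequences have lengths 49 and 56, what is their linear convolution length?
Linear/full convolution length: m + n - 1 = 49 + 56 - 1 = 104

104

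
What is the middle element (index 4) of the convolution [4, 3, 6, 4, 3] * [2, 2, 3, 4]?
Use y[k] = Σ_i a[i]·b[k-i] at k=4. y[4] = 3×4 + 6×3 + 4×2 + 3×2 = 44

44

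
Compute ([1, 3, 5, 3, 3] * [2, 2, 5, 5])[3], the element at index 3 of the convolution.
Use y[k] = Σ_i a[i]·b[k-i] at k=3. y[3] = 1×5 + 3×5 + 5×2 + 3×2 = 36

36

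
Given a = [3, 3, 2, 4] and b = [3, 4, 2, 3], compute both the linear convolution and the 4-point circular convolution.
Linear: y_lin[0] = 3×3 = 9; y_lin[1] = 3×4 + 3×3 = 21; y_lin[2] = 3×2 + 3×4 + 2×3 = 24; y_lin[3] = 3×3 + 3×2 + 2×4 + 4×3 = 35; y_lin[4] = 3×3 + 2×2 + 4×4 = 29; y_lin[5] = 2×3 + 4×2 = 14; y_lin[6] = 4×3 = 12 → [9, 21, 24, 35, 29, 14, 12]. Circular (length 4): y[0] = 3×3 + 3×3 + 2×2 + 4×4 = 38; y[1] = 3×4 + 3×3 + 2×3 + 4×2 = 35; y[2] = 3×2 + 3×4 + 2×3 + 4×3 = 36; y[3] = 3×3 + 3×2 + 2×4 + 4×3 = 35 → [38, 35, 36, 35]

Linear: [9, 21, 24, 35, 29, 14, 12], Circular: [38, 35, 36, 35]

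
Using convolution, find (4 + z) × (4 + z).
Ascending coefficients: a = [4, 1], b = [4, 1]. c[0] = 4×4 = 16; c[1] = 4×1 + 1×4 = 8; c[2] = 1×1 = 1. Result coefficients: [16, 8, 1] → 16 + 8z + z^2

16 + 8z + z^2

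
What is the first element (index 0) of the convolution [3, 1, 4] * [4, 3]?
Use y[k] = Σ_i a[i]·b[k-i] at k=0. y[0] = 3×4 = 12

12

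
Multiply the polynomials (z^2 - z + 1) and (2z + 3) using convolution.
Ascending coefficients: a = [1, -1, 1], b = [3, 2]. c[0] = 1×3 = 3; c[1] = 1×2 + -1×3 = -1; c[2] = -1×2 + 1×3 = 1; c[3] = 1×2 = 2. Result coefficients: [3, -1, 1, 2] → 2z^3 + z^2 - z + 3

2z^3 + z^2 - z + 3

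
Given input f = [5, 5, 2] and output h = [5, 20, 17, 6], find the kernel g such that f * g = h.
Output length 4 = len(f) + len(g) - 1 ⇒ len(g) = 2. Solve g forward using g[k] = (h[k] - Σ_{i≥1} f[i]·g[k-i]) / f[0]: g[0] = h[0] / f[0] = 5 / 5 = 1; g[1] = (h[1] - 5×1) / f[0] = (20 - 5×1) / 5 = 3. So g = [1, 3]. Forward-check [5, 5, 2] * [1, 3]: h[0] = 5×1 = 5; h[1] = 5×3 + 5×1 = 20; h[2] = 5×3 + 2×1 = 17; h[3] = 2×3 = 6 → [5, 20, 17, 6] ✓

[1, 3]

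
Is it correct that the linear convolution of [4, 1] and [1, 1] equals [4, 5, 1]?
Recompute linear convolution of [4, 1] and [1, 1]: y[0] = 4×1 = 4; y[1] = 4×1 + 1×1 = 5; y[2] = 1×1 = 1 → [4, 5, 1]. Given [4, 5, 1] matches, so answer: Yes

Yes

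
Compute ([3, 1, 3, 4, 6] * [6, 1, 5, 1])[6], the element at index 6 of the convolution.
Use y[k] = Σ_i a[i]·b[k-i] at k=6. y[6] = 4×1 + 6×5 = 34

34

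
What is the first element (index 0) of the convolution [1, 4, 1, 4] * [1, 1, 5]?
Use y[k] = Σ_i a[i]·b[k-i] at k=0. y[0] = 1×1 = 1

1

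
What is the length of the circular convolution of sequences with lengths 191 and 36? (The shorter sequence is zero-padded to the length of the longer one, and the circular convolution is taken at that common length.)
Circular convolution (zero-padding the shorter input) has length max(m, n) = max(191, 36) = 191

191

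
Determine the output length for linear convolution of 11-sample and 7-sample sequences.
Linear/full convolution length: m + n - 1 = 11 + 7 - 1 = 17

17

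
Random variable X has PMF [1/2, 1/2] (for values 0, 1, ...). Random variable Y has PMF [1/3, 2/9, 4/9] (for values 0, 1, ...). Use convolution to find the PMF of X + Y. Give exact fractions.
P(X+Y=k) = Σ_i P(X=i)·P(Y=k-i) — a convolution of [1/2, 1/2] and [1/3, 2/9, 4/9]. P(X+Y=0) = (1/2)×(1/3) = 1/6; P(X+Y=1) = (1/2)×(2/9) + (1/2)×(1/3) = 1/9 + 1/6 = 5/18; P(X+Y=2) = (1/2)×(4/9) + (1/2)×(2/9) = 2/9 + 1/9 = 1/3; P(X+Y=3) = (1/2)×(4/9) = 2/9. PMF: [1/6, 5/18, 1/3, 2/9] (sums to 1 ✓)

[1/6, 5/18, 1/3, 2/9]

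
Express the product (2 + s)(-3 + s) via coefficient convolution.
Ascending coefficients: a = [2, 1], b = [-3, 1]. c[0] = 2×-3 = -6; c[1] = 2×1 + 1×-3 = -1; c[2] = 1×1 = 1. Result coefficients: [-6, -1, 1] → -6 - s + s^2

-6 - s + s^2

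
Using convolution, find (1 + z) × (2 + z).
Ascending coefficients: a = [1, 1], b = [2, 1]. c[0] = 1×2 = 2; c[1] = 1×1 + 1×2 = 3; c[2] = 1×1 = 1. Result coefficients: [2, 3, 1] → 2 + 3z + z^2

2 + 3z + z^2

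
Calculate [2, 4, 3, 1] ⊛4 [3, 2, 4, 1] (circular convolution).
Use y[k] = Σ_j u[j]·v[(k-j) mod 4]. y[0] = 2×3 + 4×1 + 3×4 + 1×2 = 24; y[1] = 2×2 + 4×3 + 3×1 + 1×4 = 23; y[2] = 2×4 + 4×2 + 3×3 + 1×1 = 26; y[3] = 2×1 + 4×4 + 3×2 + 1×3 = 27. Result: [24, 23, 26, 27]

[24, 23, 26, 27]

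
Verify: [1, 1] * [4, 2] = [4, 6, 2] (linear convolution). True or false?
Recompute linear convolution of [1, 1] and [4, 2]: y[0] = 1×4 = 4; y[1] = 1×2 + 1×4 = 6; y[2] = 1×2 = 2 → [4, 6, 2]. Given [4, 6, 2] matches, so answer: Yes

Yes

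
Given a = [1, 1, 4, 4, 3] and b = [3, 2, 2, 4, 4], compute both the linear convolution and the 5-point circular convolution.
Linear: y_lin[0] = 1×3 = 3; y_lin[1] = 1×2 + 1×3 = 5; y_lin[2] = 1×2 + 1×2 + 4×3 = 16; y_lin[3] = 1×4 + 1×2 + 4×2 + 4×3 = 26; y_lin[4] = 1×4 + 1×4 + 4×2 + 4×2 + 3×3 = 33; y_lin[5] = 1×4 + 4×4 + 4×2 + 3×2 = 34; y_lin[6] = 4×4 + 4×4 + 3×2 = 38; y_lin[7] = 4×4 + 3×4 = 28; y_lin[8] = 3×4 = 12 → [3, 5, 16, 26, 33, 34, 38, 28, 12]. Circular (length 5): y[0] = 1×3 + 1×4 + 4×4 + 4×2 + 3×2 = 37; y[1] = 1×2 + 1×3 + 4×4 + 4×4 + 3×2 = 43; y[2] = 1×2 + 1×2 + 4×3 + 4×4 + 3×4 = 44; y[3] = 1×4 + 1×2 + 4×2 + 4×3 + 3×4 = 38; y[4] = 1×4 + 1×4 + 4×2 + 4×2 + 3×3 = 33 → [37, 43, 44, 38, 33]

Linear: [3, 5, 16, 26, 33, 34, 38, 28, 12], Circular: [37, 43, 44, 38, 33]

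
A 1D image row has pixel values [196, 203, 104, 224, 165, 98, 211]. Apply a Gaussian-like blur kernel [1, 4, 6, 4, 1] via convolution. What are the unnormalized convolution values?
Convolve image row [196, 203, 104, 224, 165, 98, 211] with kernel [1, 4, 6, 4, 1]: y[0] = 196×1 = 196; y[1] = 196×4 + 203×1 = 987; y[2] = 196×6 + 203×4 + 104×1 = 2092; y[3] = 196×4 + 203×6 + 104×4 + 224×1 = 2642; y[4] = 196×1 + 203×4 + 104×6 + 224×4 + 165×1 = 2693; y[5] = 203×1 + 104×4 + 224×6 + 165×4 + 98×1 = 2721; y[6] = 104×1 + 224×4 + 165×6 + 98×4 + 211×1 = 2593; y[7] = 224×1 + 165×4 + 98×6 + 211×4 = 2316; y[8] = 165×1 + 98×4 + 211×6 = 1823; y[9] = 98×1 + 211×4 = 942; y[10] = 211×1 = 211 → [196, 987, 2092, 2642, 2693, 2721, 2593, 2316, 1823, 942, 211]. Normalization factor = sum(kernel) = 16.

[196, 987, 2092, 2642, 2693, 2721, 2593, 2316, 1823, 942, 211]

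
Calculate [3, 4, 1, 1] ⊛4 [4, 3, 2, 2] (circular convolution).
Use y[k] = Σ_j s[j]·t[(k-j) mod 4]. y[0] = 3×4 + 4×2 + 1×2 + 1×3 = 25; y[1] = 3×3 + 4×4 + 1×2 + 1×2 = 29; y[2] = 3×2 + 4×3 + 1×4 + 1×2 = 24; y[3] = 3×2 + 4×2 + 1×3 + 1×4 = 21. Result: [25, 29, 24, 21]

[25, 29, 24, 21]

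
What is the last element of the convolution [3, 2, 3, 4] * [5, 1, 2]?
Use y[k] = Σ_i a[i]·b[k-i] at k=5. y[5] = 4×2 = 8

8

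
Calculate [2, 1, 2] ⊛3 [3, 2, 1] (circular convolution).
Use y[k] = Σ_j x[j]·h[(k-j) mod 3]. y[0] = 2×3 + 1×1 + 2×2 = 11; y[1] = 2×2 + 1×3 + 2×1 = 9; y[2] = 2×1 + 1×2 + 2×3 = 10. Result: [11, 9, 10]

[11, 9, 10]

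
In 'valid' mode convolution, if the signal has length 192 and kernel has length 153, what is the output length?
'Valid' mode counts only positions where the kernel fully overlaps the signal: m - n + 1 = 192 - 153 + 1 = 40

40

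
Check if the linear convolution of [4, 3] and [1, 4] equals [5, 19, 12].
Recompute linear convolution of [4, 3] and [1, 4]: y[0] = 4×1 = 4; y[1] = 4×4 + 3×1 = 19; y[2] = 3×4 = 12 → [4, 19, 12]. Compare to given [5, 19, 12]: they differ at index 0: given 5, correct 4, so answer: No

No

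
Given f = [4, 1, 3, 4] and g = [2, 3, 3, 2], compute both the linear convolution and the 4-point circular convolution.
Linear: y_lin[0] = 4×2 = 8; y_lin[1] = 4×3 + 1×2 = 14; y_lin[2] = 4×3 + 1×3 + 3×2 = 21; y_lin[3] = 4×2 + 1×3 + 3×3 + 4×2 = 28; y_lin[4] = 1×2 + 3×3 + 4×3 = 23; y_lin[5] = 3×2 + 4×3 = 18; y_lin[6] = 4×2 = 8 → [8, 14, 21, 28, 23, 18, 8]. Circular (length 4): y[0] = 4×2 + 1×2 + 3×3 + 4×3 = 31; y[1] = 4×3 + 1×2 + 3×2 + 4×3 = 32; y[2] = 4×3 + 1×3 + 3×2 + 4×2 = 29; y[3] = 4×2 + 1×3 + 3×3 + 4×2 = 28 → [31, 32, 29, 28]

Linear: [8, 14, 21, 28, 23, 18, 8], Circular: [31, 32, 29, 28]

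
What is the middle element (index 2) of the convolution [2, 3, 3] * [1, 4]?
Use y[k] = Σ_i a[i]·b[k-i] at k=2. y[2] = 3×4 + 3×1 = 15

15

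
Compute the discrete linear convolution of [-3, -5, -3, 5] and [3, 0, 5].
y[0] = -3×3 = -9; y[1] = -3×0 + -5×3 = -15; y[2] = -3×5 + -5×0 + -3×3 = -24; y[3] = -5×5 + -3×0 + 5×3 = -10; y[4] = -3×5 + 5×0 = -15; y[5] = 5×5 = 25

[-9, -15, -24, -10, -15, 25]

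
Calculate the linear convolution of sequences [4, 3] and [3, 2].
y[0] = 4×3 = 12; y[1] = 4×2 + 3×3 = 17; y[2] = 3×2 = 6

[12, 17, 6]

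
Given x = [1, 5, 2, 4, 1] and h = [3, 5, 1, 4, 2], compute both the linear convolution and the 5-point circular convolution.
Linear: y_lin[0] = 1×3 = 3; y_lin[1] = 1×5 + 5×3 = 20; y_lin[2] = 1×1 + 5×5 + 2×3 = 32; y_lin[3] = 1×4 + 5×1 + 2×5 + 4×3 = 31; y_lin[4] = 1×2 + 5×4 + 2×1 + 4×5 + 1×3 = 47; y_lin[5] = 5×2 + 2×4 + 4×1 + 1×5 = 27; y_lin[6] = 2×2 + 4×4 + 1×1 = 21; y_lin[7] = 4×2 + 1×4 = 12; y_lin[8] = 1×2 = 2 → [3, 20, 32, 31, 47, 27, 21, 12, 2]. Circular (length 5): y[0] = 1×3 + 5×2 + 2×4 + 4×1 + 1×5 = 30; y[1] = 1×5 + 5×3 + 2×2 + 4×4 + 1×1 = 41; y[2] = 1×1 + 5×5 + 2×3 + 4×2 + 1×4 = 44; y[3] = 1×4 + 5×1 + 2×5 + 4×3 + 1×2 = 33; y[4] = 1×2 + 5×4 + 2×1 + 4×5 + 1×3 = 47 → [30, 41, 44, 33, 47]

Linear: [3, 20, 32, 31, 47, 27, 21, 12, 2], Circular: [30, 41, 44, 33, 47]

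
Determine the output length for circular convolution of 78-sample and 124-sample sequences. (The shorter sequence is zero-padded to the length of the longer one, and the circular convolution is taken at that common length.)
Circular convolution (zero-padding the shorter input) has length max(m, n) = max(78, 124) = 124

124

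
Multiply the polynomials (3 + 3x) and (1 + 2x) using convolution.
Ascending coefficients: a = [3, 3], b = [1, 2]. c[0] = 3×1 = 3; c[1] = 3×2 + 3×1 = 9; c[2] = 3×2 = 6. Result coefficients: [3, 9, 6] → 3 + 9x + 6x^2

3 + 9x + 6x^2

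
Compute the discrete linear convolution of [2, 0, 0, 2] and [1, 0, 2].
y[0] = 2×1 = 2; y[1] = 2×0 + 0×1 = 0; y[2] = 2×2 + 0×0 + 0×1 = 4; y[3] = 0×2 + 0×0 + 2×1 = 2; y[4] = 0×2 + 2×0 = 0; y[5] = 2×2 = 4

[2, 0, 4, 2, 0, 4]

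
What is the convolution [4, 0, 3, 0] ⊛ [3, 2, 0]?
y[0] = 4×3 = 12; y[1] = 4×2 + 0×3 = 8; y[2] = 4×0 + 0×2 + 3×3 = 9; y[3] = 0×0 + 3×2 + 0×3 = 6; y[4] = 3×0 + 0×2 = 0; y[5] = 0×0 = 0

[12, 8, 9, 6, 0, 0]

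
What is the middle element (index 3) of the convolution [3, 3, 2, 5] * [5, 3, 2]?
Use y[k] = Σ_i a[i]·b[k-i] at k=3. y[3] = 3×2 + 2×3 + 5×5 = 37

37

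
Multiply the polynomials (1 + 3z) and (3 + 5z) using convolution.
Ascending coefficients: a = [1, 3], b = [3, 5]. c[0] = 1×3 = 3; c[1] = 1×5 + 3×3 = 14; c[2] = 3×5 = 15. Result coefficients: [3, 14, 15] → 3 + 14z + 15z^2

3 + 14z + 15z^2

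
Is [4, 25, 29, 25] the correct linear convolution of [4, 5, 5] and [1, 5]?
Recompute linear convolution of [4, 5, 5] and [1, 5]: y[0] = 4×1 = 4; y[1] = 4×5 + 5×1 = 25; y[2] = 5×5 + 5×1 = 30; y[3] = 5×5 = 25 → [4, 25, 30, 25]. Compare to given [4, 25, 29, 25]: they differ at index 2: given 29, correct 30, so answer: No

No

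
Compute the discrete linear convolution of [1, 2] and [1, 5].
y[0] = 1×1 = 1; y[1] = 1×5 + 2×1 = 7; y[2] = 2×5 = 10

[1, 7, 10]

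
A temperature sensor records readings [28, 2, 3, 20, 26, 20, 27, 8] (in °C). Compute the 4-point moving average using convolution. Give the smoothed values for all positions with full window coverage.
4-point moving average kernel = [1, 1, 1, 1]. Apply in 'valid' mode (full window coverage): avg[0] = (28 + 2 + 3 + 20) / 4 = 13.25; avg[1] = (2 + 3 + 20 + 26) / 4 = 12.75; avg[2] = (3 + 20 + 26 + 20) / 4 = 17.25; avg[3] = (20 + 26 + 20 + 27) / 4 = 23.25; avg[4] = (26 + 20 + 27 + 8) / 4 = 20.25. Smoothed values: [13.25, 12.75, 17.25, 23.25, 20.25]

[13.25, 12.75, 17.25, 23.25, 20.25]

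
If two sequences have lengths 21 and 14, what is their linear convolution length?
Linear/full convolution length: m + n - 1 = 21 + 14 - 1 = 34

34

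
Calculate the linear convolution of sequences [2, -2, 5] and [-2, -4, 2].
y[0] = 2×-2 = -4; y[1] = 2×-4 + -2×-2 = -4; y[2] = 2×2 + -2×-4 + 5×-2 = 2; y[3] = -2×2 + 5×-4 = -24; y[4] = 5×2 = 10

[-4, -4, 2, -24, 10]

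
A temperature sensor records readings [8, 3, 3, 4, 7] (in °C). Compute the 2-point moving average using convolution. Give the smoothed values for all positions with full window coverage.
2-point moving average kernel = [1, 1]. Apply in 'valid' mode (full window coverage): avg[0] = (8 + 3) / 2 = 5.5; avg[1] = (3 + 3) / 2 = 3.0; avg[2] = (3 + 4) / 2 = 3.5; avg[3] = (4 + 7) / 2 = 5.5. Smoothed values: [5.5, 3.0, 3.5, 5.5]

[5.5, 3.0, 3.5, 5.5]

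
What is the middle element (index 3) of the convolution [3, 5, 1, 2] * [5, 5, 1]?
Use y[k] = Σ_i a[i]·b[k-i] at k=3. y[3] = 5×1 + 1×5 + 2×5 = 20

20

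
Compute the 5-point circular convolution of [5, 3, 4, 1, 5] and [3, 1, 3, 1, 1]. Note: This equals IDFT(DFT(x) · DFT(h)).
Either evaluate y[k] = Σ_j x[j]·h[(k-j) mod 5] directly, or use IDFT(DFT(x) · DFT(h)). y[0] = 5×3 + 3×1 + 4×1 + 1×3 + 5×1 = 30; y[1] = 5×1 + 3×3 + 4×1 + 1×1 + 5×3 = 34; y[2] = 5×3 + 3×1 + 4×3 + 1×1 + 5×1 = 36; y[3] = 5×1 + 3×3 + 4×1 + 1×3 + 5×1 = 26; y[4] = 5×1 + 3×1 + 4×3 + 1×1 + 5×3 = 36. Result: [30, 34, 36, 26, 36]

[30, 34, 36, 26, 36]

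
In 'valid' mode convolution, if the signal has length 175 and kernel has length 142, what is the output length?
'Valid' mode counts only positions where the kernel fully overlaps the signal: m - n + 1 = 175 - 142 + 1 = 34

34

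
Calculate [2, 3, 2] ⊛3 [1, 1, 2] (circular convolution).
Use y[k] = Σ_j u[j]·v[(k-j) mod 3]. y[0] = 2×1 + 3×2 + 2×1 = 10; y[1] = 2×1 + 3×1 + 2×2 = 9; y[2] = 2×2 + 3×1 + 2×1 = 9. Result: [10, 9, 9]

[10, 9, 9]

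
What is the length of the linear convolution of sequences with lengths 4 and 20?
Linear/full convolution length: m + n - 1 = 4 + 20 - 1 = 23

23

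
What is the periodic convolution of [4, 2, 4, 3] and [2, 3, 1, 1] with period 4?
Use y[k] = Σ_j f[j]·g[(k-j) mod 4]. y[0] = 4×2 + 2×1 + 4×1 + 3×3 = 23; y[1] = 4×3 + 2×2 + 4×1 + 3×1 = 23; y[2] = 4×1 + 2×3 + 4×2 + 3×1 = 21; y[3] = 4×1 + 2×1 + 4×3 + 3×2 = 24. Result: [23, 23, 21, 24]

[23, 23, 21, 24]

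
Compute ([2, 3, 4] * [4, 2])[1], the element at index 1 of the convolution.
Use y[k] = Σ_i a[i]·b[k-i] at k=1. y[1] = 2×2 + 3×4 = 16

16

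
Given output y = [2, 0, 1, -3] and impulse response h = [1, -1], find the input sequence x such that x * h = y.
Deconvolve y=[2, 0, 1, -3] by h=[1, -1]. Since h[0]=1, solve forward: x[0] = y[0] / 1 = 2; x[1] = (y[1] - 2×-1) / 1 = 2; x[2] = (y[2] - 2×-1) / 1 = 3. So x = [2, 2, 3]. Check by forward convolution: y[0] = 2×1 = 2; y[1] = 2×-1 + 2×1 = 0; y[2] = 2×-1 + 3×1 = 1; y[3] = 3×-1 = -3

[2, 2, 3]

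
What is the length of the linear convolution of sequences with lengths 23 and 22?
Linear/full convolution length: m + n - 1 = 23 + 22 - 1 = 44

44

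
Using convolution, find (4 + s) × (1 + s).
Ascending coefficients: a = [4, 1], b = [1, 1]. c[0] = 4×1 = 4; c[1] = 4×1 + 1×1 = 5; c[2] = 1×1 = 1. Result coefficients: [4, 5, 1] → 4 + 5s + s^2

4 + 5s + s^2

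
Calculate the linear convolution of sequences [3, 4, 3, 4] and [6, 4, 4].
y[0] = 3×6 = 18; y[1] = 3×4 + 4×6 = 36; y[2] = 3×4 + 4×4 + 3×6 = 46; y[3] = 4×4 + 3×4 + 4×6 = 52; y[4] = 3×4 + 4×4 = 28; y[5] = 4×4 = 16

[18, 36, 46, 52, 28, 16]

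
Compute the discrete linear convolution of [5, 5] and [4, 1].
y[0] = 5×4 = 20; y[1] = 5×1 + 5×4 = 25; y[2] = 5×1 = 5

[20, 25, 5]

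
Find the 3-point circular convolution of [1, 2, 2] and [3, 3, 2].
Use y[k] = Σ_j u[j]·v[(k-j) mod 3]. y[0] = 1×3 + 2×2 + 2×3 = 13; y[1] = 1×3 + 2×3 + 2×2 = 13; y[2] = 1×2 + 2×3 + 2×3 = 14. Result: [13, 13, 14]

[13, 13, 14]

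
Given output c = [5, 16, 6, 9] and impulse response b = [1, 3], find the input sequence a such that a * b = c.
Deconvolve c=[5, 16, 6, 9] by b=[1, 3]. Since b[0]=1, solve forward: a[0] = c[0] / 1 = 5; a[1] = (c[1] - 5×3) / 1 = 1; a[2] = (c[2] - 1×3) / 1 = 3. So a = [5, 1, 3]. Check by forward convolution: c[0] = 5×1 = 5; c[1] = 5×3 + 1×1 = 16; c[2] = 1×3 + 3×1 = 6; c[3] = 3×3 = 9

[5, 1, 3]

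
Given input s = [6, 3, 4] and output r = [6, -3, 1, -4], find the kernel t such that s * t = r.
Output length 4 = len(s) + len(t) - 1 ⇒ len(t) = 2. Solve t forward using t[k] = (r[k] - Σ_{i≥1} s[i]·t[k-i]) / s[0]: t[0] = r[0] / s[0] = 6 / 6 = 1; t[1] = (r[1] - 3×1) / s[0] = (-3 - 3×1) / 6 = -1. So t = [1, -1]. Forward-check [6, 3, 4] * [1, -1]: r[0] = 6×1 = 6; r[1] = 6×-1 + 3×1 = -3; r[2] = 3×-1 + 4×1 = 1; r[3] = 4×-1 = -4 → [6, -3, 1, -4] ✓

[1, -1]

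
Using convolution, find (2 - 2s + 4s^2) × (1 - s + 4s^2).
Ascending coefficients: a = [2, -2, 4], b = [1, -1, 4]. c[0] = 2×1 = 2; c[1] = 2×-1 + -2×1 = -4; c[2] = 2×4 + -2×-1 + 4×1 = 14; c[3] = -2×4 + 4×-1 = -12; c[4] = 4×4 = 16. Result coefficients: [2, -4, 14, -12, 16] → 2 - 4s + 14s^2 - 12s^3 + 16s^4

2 - 4s + 14s^2 - 12s^3 + 16s^4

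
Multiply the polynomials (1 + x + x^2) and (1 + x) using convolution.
Ascending coefficients: a = [1, 1, 1], b = [1, 1]. c[0] = 1×1 = 1; c[1] = 1×1 + 1×1 = 2; c[2] = 1×1 + 1×1 = 2; c[3] = 1×1 = 1. Result coefficients: [1, 2, 2, 1] → 1 + 2x + 2x^2 + x^3

1 + 2x + 2x^2 + x^3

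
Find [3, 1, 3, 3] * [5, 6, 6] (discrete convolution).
y[0] = 3×5 = 15; y[1] = 3×6 + 1×5 = 23; y[2] = 3×6 + 1×6 + 3×5 = 39; y[3] = 1×6 + 3×6 + 3×5 = 39; y[4] = 3×6 + 3×6 = 36; y[5] = 3×6 = 18

[15, 23, 39, 39, 36, 18]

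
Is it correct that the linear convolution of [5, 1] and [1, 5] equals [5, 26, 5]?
Recompute linear convolution of [5, 1] and [1, 5]: y[0] = 5×1 = 5; y[1] = 5×5 + 1×1 = 26; y[2] = 1×5 = 5 → [5, 26, 5]. Given [5, 26, 5] matches, so answer: Yes

Yes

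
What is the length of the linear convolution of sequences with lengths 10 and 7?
Linear/full convolution length: m + n - 1 = 10 + 7 - 1 = 16

16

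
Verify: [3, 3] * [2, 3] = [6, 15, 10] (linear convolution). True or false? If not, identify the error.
Recompute linear convolution of [3, 3] and [2, 3]: y[0] = 3×2 = 6; y[1] = 3×3 + 3×2 = 15; y[2] = 3×3 = 9 → [6, 15, 9]. Compare to given [6, 15, 10]: they differ at index 2: given 10, correct 9, so answer: No

No. Error at index 2: given 10, correct 9.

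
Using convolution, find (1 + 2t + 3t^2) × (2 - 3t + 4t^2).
Ascending coefficients: a = [1, 2, 3], b = [2, -3, 4]. c[0] = 1×2 = 2; c[1] = 1×-3 + 2×2 = 1; c[2] = 1×4 + 2×-3 + 3×2 = 4; c[3] = 2×4 + 3×-3 = -1; c[4] = 3×4 = 12. Result coefficients: [2, 1, 4, -1, 12] → 2 + t + 4t^2 - t^3 + 12t^4

2 + t + 4t^2 - t^3 + 12t^4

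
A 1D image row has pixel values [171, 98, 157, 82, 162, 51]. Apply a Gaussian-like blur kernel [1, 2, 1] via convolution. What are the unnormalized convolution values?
Convolve image row [171, 98, 157, 82, 162, 51] with kernel [1, 2, 1]: y[0] = 171×1 = 171; y[1] = 171×2 + 98×1 = 440; y[2] = 171×1 + 98×2 + 157×1 = 524; y[3] = 98×1 + 157×2 + 82×1 = 494; y[4] = 157×1 + 82×2 + 162×1 = 483; y[5] = 82×1 + 162×2 + 51×1 = 457; y[6] = 162×1 + 51×2 = 264; y[7] = 51×1 = 51 → [171, 440, 524, 494, 483, 457, 264, 51]. Normalization factor = sum(kernel) = 4.

[171, 440, 524, 494, 483, 457, 264, 51]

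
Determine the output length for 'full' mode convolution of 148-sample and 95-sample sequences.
Linear/full convolution length: m + n - 1 = 148 + 95 - 1 = 242

242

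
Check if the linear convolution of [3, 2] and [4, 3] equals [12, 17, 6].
Recompute linear convolution of [3, 2] and [4, 3]: y[0] = 3×4 = 12; y[1] = 3×3 + 2×4 = 17; y[2] = 2×3 = 6 → [12, 17, 6]. Given [12, 17, 6] matches, so answer: Yes

Yes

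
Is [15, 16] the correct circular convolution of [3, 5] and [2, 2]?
Recompute circular convolution of [3, 5] and [2, 2]: y[0] = 3×2 + 5×2 = 16; y[1] = 3×2 + 5×2 = 16 → [16, 16]. Compare to given [15, 16]: they differ at index 0: given 15, correct 16, so answer: No

No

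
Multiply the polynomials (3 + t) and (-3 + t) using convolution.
Ascending coefficients: a = [3, 1], b = [-3, 1]. c[0] = 3×-3 = -9; c[1] = 3×1 + 1×-3 = 0; c[2] = 1×1 = 1. Result coefficients: [-9, 0, 1] → -9 + t^2

-9 + t^2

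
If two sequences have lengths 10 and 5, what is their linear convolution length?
Linear/full convolution length: m + n - 1 = 10 + 5 - 1 = 14

14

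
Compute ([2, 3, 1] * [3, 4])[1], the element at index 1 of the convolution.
Use y[k] = Σ_i a[i]·b[k-i] at k=1. y[1] = 2×4 + 3×3 = 17

17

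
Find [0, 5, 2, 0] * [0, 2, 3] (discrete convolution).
y[0] = 0×0 = 0; y[1] = 0×2 + 5×0 = 0; y[2] = 0×3 + 5×2 + 2×0 = 10; y[3] = 5×3 + 2×2 + 0×0 = 19; y[4] = 2×3 + 0×2 = 6; y[5] = 0×3 = 0

[0, 0, 10, 19, 6, 0]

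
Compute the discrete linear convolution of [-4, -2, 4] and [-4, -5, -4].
y[0] = -4×-4 = 16; y[1] = -4×-5 + -2×-4 = 28; y[2] = -4×-4 + -2×-5 + 4×-4 = 10; y[3] = -2×-4 + 4×-5 = -12; y[4] = 4×-4 = -16

[16, 28, 10, -12, -16]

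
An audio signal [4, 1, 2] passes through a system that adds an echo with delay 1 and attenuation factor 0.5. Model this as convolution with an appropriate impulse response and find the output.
Direct-path + delayed-attenuated-path model → impulse response h = [1, 0.5] (1 at lag 0, 0.5 at lag 1). Output y[n] = x[n] + 0.5·x[n - 1] (with x[n] = 0 outside 0..2): y[0] = 4 + 0.5×0 = 4; y[1] = 1 + 0.5×4 = 3.0; y[2] = 2 + 0.5×1 = 2.5; y[3] = 0 + 0.5×2 = 1.0. So y = [4, 3.0, 2.5, 1.0]

[4, 3.0, 2.5, 1.0]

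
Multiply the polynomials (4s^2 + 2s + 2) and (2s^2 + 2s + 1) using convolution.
Ascending coefficients: a = [2, 2, 4], b = [1, 2, 2]. c[0] = 2×1 = 2; c[1] = 2×2 + 2×1 = 6; c[2] = 2×2 + 2×2 + 4×1 = 12; c[3] = 2×2 + 4×2 = 12; c[4] = 4×2 = 8. Result coefficients: [2, 6, 12, 12, 8] → 8s^4 + 12s^3 + 12s^2 + 6s + 2

8s^4 + 12s^3 + 12s^2 + 6s + 2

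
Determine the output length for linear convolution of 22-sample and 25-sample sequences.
Linear/full convolution length: m + n - 1 = 22 + 25 - 1 = 46

46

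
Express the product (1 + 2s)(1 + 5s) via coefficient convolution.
Ascending coefficients: a = [1, 2], b = [1, 5]. c[0] = 1×1 = 1; c[1] = 1×5 + 2×1 = 7; c[2] = 2×5 = 10. Result coefficients: [1, 7, 10] → 1 + 7s + 10s^2

1 + 7s + 10s^2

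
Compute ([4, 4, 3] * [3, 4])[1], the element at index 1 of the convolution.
Use y[k] = Σ_i a[i]·b[k-i] at k=1. y[1] = 4×4 + 4×3 = 28

28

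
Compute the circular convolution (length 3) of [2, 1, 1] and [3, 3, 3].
Use y[k] = Σ_j x[j]·h[(k-j) mod 3]. y[0] = 2×3 + 1×3 + 1×3 = 12; y[1] = 2×3 + 1×3 + 1×3 = 12; y[2] = 2×3 + 1×3 + 1×3 = 12. Result: [12, 12, 12]

[12, 12, 12]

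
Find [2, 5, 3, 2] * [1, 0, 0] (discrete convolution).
y[0] = 2×1 = 2; y[1] = 2×0 + 5×1 = 5; y[2] = 2×0 + 5×0 + 3×1 = 3; y[3] = 5×0 + 3×0 + 2×1 = 2; y[4] = 3×0 + 2×0 = 0; y[5] = 2×0 = 0

[2, 5, 3, 2, 0, 0]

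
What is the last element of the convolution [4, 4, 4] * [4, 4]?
Use y[k] = Σ_i a[i]·b[k-i] at k=3. y[3] = 4×4 = 16

16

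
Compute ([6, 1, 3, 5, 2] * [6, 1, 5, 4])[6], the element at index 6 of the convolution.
Use y[k] = Σ_i a[i]·b[k-i] at k=6. y[6] = 5×4 + 2×5 = 30

30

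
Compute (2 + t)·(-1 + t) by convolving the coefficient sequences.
Ascending coefficients: a = [2, 1], b = [-1, 1]. c[0] = 2×-1 = -2; c[1] = 2×1 + 1×-1 = 1; c[2] = 1×1 = 1. Result coefficients: [-2, 1, 1] → -2 + t + t^2

-2 + t + t^2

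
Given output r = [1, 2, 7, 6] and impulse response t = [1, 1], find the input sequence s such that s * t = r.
Deconvolve r=[1, 2, 7, 6] by t=[1, 1]. Since t[0]=1, solve forward: s[0] = r[0] / 1 = 1; s[1] = (r[1] - 1×1) / 1 = 1; s[2] = (r[2] - 1×1) / 1 = 6. So s = [1, 1, 6]. Check by forward convolution: r[0] = 1×1 = 1; r[1] = 1×1 + 1×1 = 2; r[2] = 1×1 + 6×1 = 7; r[3] = 6×1 = 6

[1, 1, 6]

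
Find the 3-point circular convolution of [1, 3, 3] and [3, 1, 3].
Use y[k] = Σ_j a[j]·b[(k-j) mod 3]. y[0] = 1×3 + 3×3 + 3×1 = 15; y[1] = 1×1 + 3×3 + 3×3 = 19; y[2] = 1×3 + 3×1 + 3×3 = 15. Result: [15, 19, 15]

[15, 19, 15]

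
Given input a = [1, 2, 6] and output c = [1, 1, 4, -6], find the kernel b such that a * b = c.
Output length 4 = len(a) + len(b) - 1 ⇒ len(b) = 2. Solve b forward using b[k] = (c[k] - Σ_{i≥1} a[i]·b[k-i]) / a[0]: b[0] = c[0] / a[0] = 1 / 1 = 1; b[1] = (c[1] - 2×1) / a[0] = (1 - 2×1) / 1 = -1. So b = [1, -1]. Forward-check [1, 2, 6] * [1, -1]: c[0] = 1×1 = 1; c[1] = 1×-1 + 2×1 = 1; c[2] = 2×-1 + 6×1 = 4; c[3] = 6×-1 = -6 → [1, 1, 4, -6] ✓

[1, -1]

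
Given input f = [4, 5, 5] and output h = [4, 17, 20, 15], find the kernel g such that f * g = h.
Output length 4 = len(f) + len(g) - 1 ⇒ len(g) = 2. Solve g forward using g[k] = (h[k] - Σ_{i≥1} f[i]·g[k-i]) / f[0]: g[0] = h[0] / f[0] = 4 / 4 = 1; g[1] = (h[1] - 5×1) / f[0] = (17 - 5×1) / 4 = 3. So g = [1, 3]. Forward-check [4, 5, 5] * [1, 3]: h[0] = 4×1 = 4; h[1] = 4×3 + 5×1 = 17; h[2] = 5×3 + 5×1 = 20; h[3] = 5×3 = 15 → [4, 17, 20, 15] ✓

[1, 3]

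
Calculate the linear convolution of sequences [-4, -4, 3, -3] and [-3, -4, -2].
y[0] = -4×-3 = 12; y[1] = -4×-4 + -4×-3 = 28; y[2] = -4×-2 + -4×-4 + 3×-3 = 15; y[3] = -4×-2 + 3×-4 + -3×-3 = 5; y[4] = 3×-2 + -3×-4 = 6; y[5] = -3×-2 = 6

[12, 28, 15, 5, 6, 6]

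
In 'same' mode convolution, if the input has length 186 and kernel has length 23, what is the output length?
'Same' mode returns an output with the same length as the input: 186

186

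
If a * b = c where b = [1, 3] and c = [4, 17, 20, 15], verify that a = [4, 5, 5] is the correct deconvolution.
Forward-compute [4, 5, 5] * [1, 3]: c[0] = 4×1 = 4; c[1] = 4×3 + 5×1 = 17; c[2] = 5×3 + 5×1 = 20; c[3] = 5×3 = 15 → [4, 17, 20, 15]. Matches given c = [4, 17, 20, 15], so verified.

Verified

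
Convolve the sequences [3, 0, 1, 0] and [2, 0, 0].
y[0] = 3×2 = 6; y[1] = 3×0 + 0×2 = 0; y[2] = 3×0 + 0×0 + 1×2 = 2; y[3] = 0×0 + 1×0 + 0×2 = 0; y[4] = 1×0 + 0×0 = 0; y[5] = 0×0 = 0

[6, 0, 2, 0, 0, 0]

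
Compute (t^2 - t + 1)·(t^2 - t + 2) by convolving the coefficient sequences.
Ascending coefficients: a = [1, -1, 1], b = [2, -1, 1]. c[0] = 1×2 = 2; c[1] = 1×-1 + -1×2 = -3; c[2] = 1×1 + -1×-1 + 1×2 = 4; c[3] = -1×1 + 1×-1 = -2; c[4] = 1×1 = 1. Result coefficients: [2, -3, 4, -2, 1] → t^4 - 2t^3 + 4t^2 - 3t + 2

t^4 - 2t^3 + 4t^2 - 3t + 2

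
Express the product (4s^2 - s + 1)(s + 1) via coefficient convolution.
Ascending coefficients: a = [1, -1, 4], b = [1, 1]. c[0] = 1×1 = 1; c[1] = 1×1 + -1×1 = 0; c[2] = -1×1 + 4×1 = 3; c[3] = 4×1 = 4. Result coefficients: [1, 0, 3, 4] → 4s^3 + 3s^2 + 1

4s^3 + 3s^2 + 1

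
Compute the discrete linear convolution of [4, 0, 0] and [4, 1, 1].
y[0] = 4×4 = 16; y[1] = 4×1 + 0×4 = 4; y[2] = 4×1 + 0×1 + 0×4 = 4; y[3] = 0×1 + 0×1 = 0; y[4] = 0×1 = 0

[16, 4, 4, 0, 0]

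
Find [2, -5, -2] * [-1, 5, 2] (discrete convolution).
y[0] = 2×-1 = -2; y[1] = 2×5 + -5×-1 = 15; y[2] = 2×2 + -5×5 + -2×-1 = -19; y[3] = -5×2 + -2×5 = -20; y[4] = -2×2 = -4

[-2, 15, -19, -20, -4]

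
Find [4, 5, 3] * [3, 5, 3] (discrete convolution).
y[0] = 4×3 = 12; y[1] = 4×5 + 5×3 = 35; y[2] = 4×3 + 5×5 + 3×3 = 46; y[3] = 5×3 + 3×5 = 30; y[4] = 3×3 = 9

[12, 35, 46, 30, 9]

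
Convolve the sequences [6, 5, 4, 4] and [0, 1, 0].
y[0] = 6×0 = 0; y[1] = 6×1 + 5×0 = 6; y[2] = 6×0 + 5×1 + 4×0 = 5; y[3] = 5×0 + 4×1 + 4×0 = 4; y[4] = 4×0 + 4×1 = 4; y[5] = 4×0 = 0

[0, 6, 5, 4, 4, 0]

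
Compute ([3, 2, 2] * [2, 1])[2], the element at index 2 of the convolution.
Use y[k] = Σ_i a[i]·b[k-i] at k=2. y[2] = 2×1 + 2×2 = 6

6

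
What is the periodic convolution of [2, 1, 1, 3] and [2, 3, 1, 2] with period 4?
Use y[k] = Σ_j u[j]·v[(k-j) mod 4]. y[0] = 2×2 + 1×2 + 1×1 + 3×3 = 16; y[1] = 2×3 + 1×2 + 1×2 + 3×1 = 13; y[2] = 2×1 + 1×3 + 1×2 + 3×2 = 13; y[3] = 2×2 + 1×1 + 1×3 + 3×2 = 14. Result: [16, 13, 13, 14]

[16, 13, 13, 14]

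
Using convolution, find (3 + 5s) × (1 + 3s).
Ascending coefficients: a = [3, 5], b = [1, 3]. c[0] = 3×1 = 3; c[1] = 3×3 + 5×1 = 14; c[2] = 5×3 = 15. Result coefficients: [3, 14, 15] → 3 + 14s + 15s^2

3 + 14s + 15s^2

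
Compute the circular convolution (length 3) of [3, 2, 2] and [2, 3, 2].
Use y[k] = Σ_j s[j]·t[(k-j) mod 3]. y[0] = 3×2 + 2×2 + 2×3 = 16; y[1] = 3×3 + 2×2 + 2×2 = 17; y[2] = 3×2 + 2×3 + 2×2 = 16. Result: [16, 17, 16]

[16, 17, 16]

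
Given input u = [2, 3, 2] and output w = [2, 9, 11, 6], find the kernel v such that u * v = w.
Output length 4 = len(u) + len(v) - 1 ⇒ len(v) = 2. Solve v forward using v[k] = (w[k] - Σ_{i≥1} u[i]·v[k-i]) / u[0]: v[0] = w[0] / u[0] = 2 / 2 = 1; v[1] = (w[1] - 3×1) / u[0] = (9 - 3×1) / 2 = 3. So v = [1, 3]. Forward-check [2, 3, 2] * [1, 3]: w[0] = 2×1 = 2; w[1] = 2×3 + 3×1 = 9; w[2] = 3×3 + 2×1 = 11; w[3] = 2×3 = 6 → [2, 9, 11, 6] ✓

[1, 3]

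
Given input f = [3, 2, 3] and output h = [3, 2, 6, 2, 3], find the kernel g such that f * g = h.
Output length 5 = len(f) + len(g) - 1 ⇒ len(g) = 3. Solve g forward using g[k] = (h[k] - Σ_{i≥1} f[i]·g[k-i]) / f[0]: g[0] = h[0] / f[0] = 3 / 3 = 1; g[1] = (h[1] - 2×1) / f[0] = (2 - 2×1) / 3 = 0; g[2] = (h[2] - 2×0 - 3×1) / f[0] = (6 - 2×0 - 3×1) / 3 = 1. So g = [1, 0, 1]. Forward-check [3, 2, 3] * [1, 0, 1]: h[0] = 3×1 = 3; h[1] = 3×0 + 2×1 = 2; h[2] = 3×1 + 2×0 + 3×1 = 6; h[3] = 2×1 + 3×0 = 2; h[4] = 3×1 = 3 → [3, 2, 6, 2, 3] ✓

[1, 0, 1]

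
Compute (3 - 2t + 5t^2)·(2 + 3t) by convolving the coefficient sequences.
Ascending coefficients: a = [3, -2, 5], b = [2, 3]. c[0] = 3×2 = 6; c[1] = 3×3 + -2×2 = 5; c[2] = -2×3 + 5×2 = 4; c[3] = 5×3 = 15. Result coefficients: [6, 5, 4, 15] → 6 + 5t + 4t^2 + 15t^3

6 + 5t + 4t^2 + 15t^3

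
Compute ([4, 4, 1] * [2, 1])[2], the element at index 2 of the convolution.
Use y[k] = Σ_i a[i]·b[k-i] at k=2. y[2] = 4×1 + 1×2 = 6

6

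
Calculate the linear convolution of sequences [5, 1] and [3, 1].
y[0] = 5×3 = 15; y[1] = 5×1 + 1×3 = 8; y[2] = 1×1 = 1

[15, 8, 1]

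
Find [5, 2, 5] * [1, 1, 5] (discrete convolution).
y[0] = 5×1 = 5; y[1] = 5×1 + 2×1 = 7; y[2] = 5×5 + 2×1 + 5×1 = 32; y[3] = 2×5 + 5×1 = 15; y[4] = 5×5 = 25

[5, 7, 32, 15, 25]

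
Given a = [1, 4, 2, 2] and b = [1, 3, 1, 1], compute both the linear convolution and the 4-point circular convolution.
Linear: y_lin[0] = 1×1 = 1; y_lin[1] = 1×3 + 4×1 = 7; y_lin[2] = 1×1 + 4×3 + 2×1 = 15; y_lin[3] = 1×1 + 4×1 + 2×3 + 2×1 = 13; y_lin[4] = 4×1 + 2×1 + 2×3 = 12; y_lin[5] = 2×1 + 2×1 = 4; y_lin[6] = 2×1 = 2 → [1, 7, 15, 13, 12, 4, 2]. Circular (length 4): y[0] = 1×1 + 4×1 + 2×1 + 2×3 = 13; y[1] = 1×3 + 4×1 + 2×1 + 2×1 = 11; y[2] = 1×1 + 4×3 + 2×1 + 2×1 = 17; y[3] = 1×1 + 4×1 + 2×3 + 2×1 = 13 → [13, 11, 17, 13]

Linear: [1, 7, 15, 13, 12, 4, 2], Circular: [13, 11, 17, 13]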